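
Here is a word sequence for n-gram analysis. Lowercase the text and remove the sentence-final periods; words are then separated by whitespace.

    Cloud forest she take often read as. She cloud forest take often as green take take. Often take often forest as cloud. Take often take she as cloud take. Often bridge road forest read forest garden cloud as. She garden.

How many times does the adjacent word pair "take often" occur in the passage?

6

Scanning the 39 overlapping bigram windows for "take often":
  position 4–5: take often
  position 11–12: take often
  position 16–17: take often
  position 18–19: take often
  position 23–24: take often
  position 29–30: take often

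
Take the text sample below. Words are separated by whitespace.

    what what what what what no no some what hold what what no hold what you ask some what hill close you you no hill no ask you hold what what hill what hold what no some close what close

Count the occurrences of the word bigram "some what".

2

Scanning the 39 overlapping bigram windows for "some what":
  position 8–9: some what
  position 18–19: some what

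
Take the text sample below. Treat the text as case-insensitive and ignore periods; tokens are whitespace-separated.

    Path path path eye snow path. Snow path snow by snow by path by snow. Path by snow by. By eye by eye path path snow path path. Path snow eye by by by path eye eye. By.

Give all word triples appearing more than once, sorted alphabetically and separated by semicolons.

Trigram counts meeting the condition (more than once):
  by snow by: 2
  path by snow: 2
  path path path: 2
  path path snow: 2
  path snow path: 2
  snow path snow: 2

by snow by; path by snow; path path path; path path snow; path snow path; snow path snow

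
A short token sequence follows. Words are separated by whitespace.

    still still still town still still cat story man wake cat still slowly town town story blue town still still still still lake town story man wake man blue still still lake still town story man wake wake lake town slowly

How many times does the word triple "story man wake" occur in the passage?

Scanning the 39 overlapping trigram windows for "story man wake":
  position 8–10: story man wake
  position 25–27: story man wake
  position 35–37: story man wake

3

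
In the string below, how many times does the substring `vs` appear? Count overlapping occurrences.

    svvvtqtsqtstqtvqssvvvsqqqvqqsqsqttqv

1

Sliding a length-2 window over the 36 characters (35 positions):
  position 21–22: vs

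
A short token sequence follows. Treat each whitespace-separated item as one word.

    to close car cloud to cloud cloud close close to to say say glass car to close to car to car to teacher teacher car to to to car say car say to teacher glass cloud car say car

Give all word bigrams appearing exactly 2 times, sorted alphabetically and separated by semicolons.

close to; say car; to close; to teacher

Bigram counts meeting the condition (exactly 2 times):
  close to: 2
  say car: 2
  to close: 2
  to teacher: 2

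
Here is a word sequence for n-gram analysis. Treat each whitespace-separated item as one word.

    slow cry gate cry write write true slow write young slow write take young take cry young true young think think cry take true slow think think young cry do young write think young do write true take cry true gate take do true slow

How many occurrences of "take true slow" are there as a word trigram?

1

Scanning the 43 overlapping trigram windows for "take true slow":
  position 23–25: take true slow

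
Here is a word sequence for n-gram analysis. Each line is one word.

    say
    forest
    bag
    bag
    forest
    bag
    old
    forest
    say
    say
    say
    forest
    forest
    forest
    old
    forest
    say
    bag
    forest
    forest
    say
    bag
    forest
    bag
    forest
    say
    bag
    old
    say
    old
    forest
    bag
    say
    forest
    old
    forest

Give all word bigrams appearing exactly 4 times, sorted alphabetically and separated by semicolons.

bag forest; forest bag; forest say; old forest

Bigram counts meeting the condition (exactly 4 times):
  bag forest: 4
  forest bag: 4
  forest say: 4
  old forest: 4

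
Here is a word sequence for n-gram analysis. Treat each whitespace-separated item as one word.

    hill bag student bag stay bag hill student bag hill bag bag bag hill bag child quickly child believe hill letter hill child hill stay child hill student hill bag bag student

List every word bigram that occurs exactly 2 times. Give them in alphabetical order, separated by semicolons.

bag student; child hill; hill student; student bag

Bigram counts meeting the condition (exactly 2 times):
  bag student: 2
  child hill: 2
  hill student: 2
  student bag: 2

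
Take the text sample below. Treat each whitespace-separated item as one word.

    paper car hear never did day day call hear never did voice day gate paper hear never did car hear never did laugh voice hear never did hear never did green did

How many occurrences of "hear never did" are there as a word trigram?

Scanning the 30 overlapping trigram windows for "hear never did":
  position 3–5: hear never did
  position 9–11: hear never did
  position 16–18: hear never did
  position 20–22: hear never did
  position 25–27: hear never did
  position 28–30: hear never did

6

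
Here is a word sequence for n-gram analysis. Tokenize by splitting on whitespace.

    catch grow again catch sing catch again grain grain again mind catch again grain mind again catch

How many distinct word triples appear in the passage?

17 tokens → 15 trigram windows in total.
Repeated trigrams (each contributes count−1 duplicates):
  catch again grain: 2
1 duplicate windows → 15 − 1 = 14 distinct.

14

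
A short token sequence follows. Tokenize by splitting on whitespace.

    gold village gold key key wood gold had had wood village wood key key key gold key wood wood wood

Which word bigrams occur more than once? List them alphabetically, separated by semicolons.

Bigram counts meeting the condition (more than once):
  gold key: 2
  key key: 3
  key wood: 2
  wood wood: 2

gold key; key key; key wood; wood wood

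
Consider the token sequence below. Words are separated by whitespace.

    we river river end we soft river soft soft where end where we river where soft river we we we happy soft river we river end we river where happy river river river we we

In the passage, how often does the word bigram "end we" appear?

Scanning the 34 overlapping bigram windows for "end we":
  position 4–5: end we
  position 26–27: end we

2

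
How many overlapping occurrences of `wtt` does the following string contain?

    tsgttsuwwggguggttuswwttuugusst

Sliding a length-3 window over the 30 characters (28 positions):
  position 21–23: wtt

1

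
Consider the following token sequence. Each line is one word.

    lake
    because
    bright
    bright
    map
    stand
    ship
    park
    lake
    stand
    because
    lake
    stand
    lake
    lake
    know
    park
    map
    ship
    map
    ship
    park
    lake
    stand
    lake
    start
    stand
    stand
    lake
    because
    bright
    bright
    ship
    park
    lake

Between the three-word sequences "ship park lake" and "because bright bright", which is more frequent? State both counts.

"ship park lake": 3 occurrences
"because bright bright": 2 occurrences

"ship park lake" (3 vs 2)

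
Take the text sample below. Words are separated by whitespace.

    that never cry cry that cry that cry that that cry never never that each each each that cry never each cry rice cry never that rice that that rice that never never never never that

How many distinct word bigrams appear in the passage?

36 tokens → 35 bigram windows in total.
Repeated bigrams (each contributes count−1 duplicates):
  never never: 4
  that cry: 4
  cry never: 3
  cry that: 3
  never that: 3
  each each: 2
  rice that: 2
  that never: 2
  … (2 more repeated)
17 duplicate windows → 35 − 17 = 18 distinct.

18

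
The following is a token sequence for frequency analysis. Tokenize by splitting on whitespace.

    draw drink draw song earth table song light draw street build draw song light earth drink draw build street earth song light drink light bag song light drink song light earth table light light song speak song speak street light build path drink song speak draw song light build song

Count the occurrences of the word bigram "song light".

Scanning the 49 overlapping bigram windows for "song light":
  position 7–8: song light
  position 13–14: song light
  position 21–22: song light
  position 26–27: song light
  position 29–30: song light
  position 47–48: song light

6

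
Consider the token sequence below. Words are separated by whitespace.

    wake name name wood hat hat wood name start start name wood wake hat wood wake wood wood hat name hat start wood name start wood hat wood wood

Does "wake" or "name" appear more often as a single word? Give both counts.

"wake": 3 occurrences
"name": 6 occurrences

"name" (6 vs 3)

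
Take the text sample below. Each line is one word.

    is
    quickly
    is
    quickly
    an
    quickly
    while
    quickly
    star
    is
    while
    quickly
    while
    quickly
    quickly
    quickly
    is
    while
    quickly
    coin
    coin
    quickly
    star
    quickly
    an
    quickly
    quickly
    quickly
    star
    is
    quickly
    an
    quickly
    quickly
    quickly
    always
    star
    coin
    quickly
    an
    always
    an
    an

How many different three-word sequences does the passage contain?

43 tokens → 41 trigram windows in total.
Repeated trigrams (each contributes count−1 duplicates):
  quickly an quickly: 3
  quickly quickly quickly: 3
  an quickly quickly: 2
  is quickly an: 2
  is while quickly: 2
  quickly star is: 2
  quickly while quickly: 2
9 duplicate windows → 41 − 9 = 32 distinct.

32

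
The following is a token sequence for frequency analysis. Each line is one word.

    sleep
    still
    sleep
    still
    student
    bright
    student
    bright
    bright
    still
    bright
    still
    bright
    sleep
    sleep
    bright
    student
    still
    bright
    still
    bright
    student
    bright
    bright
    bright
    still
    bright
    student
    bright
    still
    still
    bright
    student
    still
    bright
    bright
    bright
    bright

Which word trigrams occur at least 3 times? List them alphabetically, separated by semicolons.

bright bright bright; bright still bright; bright student bright; still bright student

Trigram counts meeting the condition (at least 3 times):
  bright bright bright: 3
  bright still bright: 4
  bright student bright: 3
  still bright student: 3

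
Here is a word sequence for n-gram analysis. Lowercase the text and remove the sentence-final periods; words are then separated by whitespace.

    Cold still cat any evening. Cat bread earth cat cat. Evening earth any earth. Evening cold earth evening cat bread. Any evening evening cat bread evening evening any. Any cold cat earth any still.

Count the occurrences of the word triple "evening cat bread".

Scanning the 32 overlapping trigram windows for "evening cat bread":
  position 5–7: evening cat bread
  position 18–20: evening cat bread
  position 23–25: evening cat bread

3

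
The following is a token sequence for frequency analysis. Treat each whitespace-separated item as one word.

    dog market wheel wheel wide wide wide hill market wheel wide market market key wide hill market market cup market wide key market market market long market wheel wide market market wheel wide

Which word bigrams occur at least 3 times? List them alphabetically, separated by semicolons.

market market; market wheel; wheel wide

Bigram counts meeting the condition (at least 3 times):
  market market: 5
  market wheel: 4
  wheel wide: 4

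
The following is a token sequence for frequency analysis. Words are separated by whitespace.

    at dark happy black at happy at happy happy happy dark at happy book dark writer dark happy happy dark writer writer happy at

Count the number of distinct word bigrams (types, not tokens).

24 tokens → 23 bigram windows in total.
Repeated bigrams (each contributes count−1 duplicates):
  at happy: 3
  happy happy: 3
  dark happy: 2
  dark writer: 2
  happy at: 2
  happy dark: 2
8 duplicate windows → 23 − 8 = 15 distinct.

15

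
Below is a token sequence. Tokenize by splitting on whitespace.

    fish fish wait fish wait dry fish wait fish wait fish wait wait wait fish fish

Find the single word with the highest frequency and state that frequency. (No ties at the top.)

Unigram frequencies (highest first):
  fish: 8
  wait: 7
  dry: 1

"fish", 8 times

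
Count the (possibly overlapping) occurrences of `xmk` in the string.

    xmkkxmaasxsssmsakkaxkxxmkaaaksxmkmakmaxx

Sliding a length-3 window over the 40 characters (38 positions):
  position 1–3: xmk
  position 23–25: xmk
  position 31–33: xmk

3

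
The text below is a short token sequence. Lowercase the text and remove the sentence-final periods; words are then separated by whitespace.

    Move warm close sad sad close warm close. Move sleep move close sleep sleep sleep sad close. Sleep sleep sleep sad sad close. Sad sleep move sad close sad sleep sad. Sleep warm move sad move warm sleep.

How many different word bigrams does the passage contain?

38 tokens → 37 bigram windows in total.
Repeated bigrams (each contributes count−1 duplicates):
  sad close: 4
  sleep sleep: 4
  close sad: 3
  sad sleep: 3
  sleep sad: 3
  close sleep: 2
  move sad: 2
  move warm: 2
  … (3 more repeated)
18 duplicate windows → 37 − 18 = 19 distinct.

19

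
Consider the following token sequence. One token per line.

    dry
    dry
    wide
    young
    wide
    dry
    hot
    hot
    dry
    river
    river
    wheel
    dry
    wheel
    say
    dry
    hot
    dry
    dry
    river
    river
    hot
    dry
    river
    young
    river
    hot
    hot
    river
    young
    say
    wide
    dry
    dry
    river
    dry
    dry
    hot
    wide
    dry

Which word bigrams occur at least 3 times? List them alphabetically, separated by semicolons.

dry dry; dry hot; dry river; hot dry; wide dry

Bigram counts meeting the condition (at least 3 times):
  dry dry: 4
  dry hot: 3
  dry river: 4
  hot dry: 3
  wide dry: 3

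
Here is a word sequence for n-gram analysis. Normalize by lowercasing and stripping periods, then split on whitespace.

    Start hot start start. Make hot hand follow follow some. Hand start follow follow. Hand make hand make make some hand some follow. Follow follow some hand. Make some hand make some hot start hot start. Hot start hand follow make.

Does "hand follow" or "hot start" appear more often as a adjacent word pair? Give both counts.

"hot start" (4 vs 2)

"hand follow": 2 occurrences
"hot start": 4 occurrences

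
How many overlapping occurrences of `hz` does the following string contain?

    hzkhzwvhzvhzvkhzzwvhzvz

Sliding a length-2 window over the 23 characters (22 positions):
  position 1–2: hz
  position 4–5: hz
  position 8–9: hz
  position 11–12: hz
  position 15–16: hz
  position 20–21: hz

6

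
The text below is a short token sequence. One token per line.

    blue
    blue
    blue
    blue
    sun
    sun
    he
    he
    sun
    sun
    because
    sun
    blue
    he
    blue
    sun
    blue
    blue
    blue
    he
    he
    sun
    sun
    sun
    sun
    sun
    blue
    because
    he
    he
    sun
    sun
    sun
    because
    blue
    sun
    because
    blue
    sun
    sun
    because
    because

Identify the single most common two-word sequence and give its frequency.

Bigram frequencies (highest first):
  sun sun: 9
  blue blue: 5
  blue sun: 4
  sun because: 4
  he he: 3
  he sun: 3
  … (9 more, each ≤ 3)

"sun sun", 9 times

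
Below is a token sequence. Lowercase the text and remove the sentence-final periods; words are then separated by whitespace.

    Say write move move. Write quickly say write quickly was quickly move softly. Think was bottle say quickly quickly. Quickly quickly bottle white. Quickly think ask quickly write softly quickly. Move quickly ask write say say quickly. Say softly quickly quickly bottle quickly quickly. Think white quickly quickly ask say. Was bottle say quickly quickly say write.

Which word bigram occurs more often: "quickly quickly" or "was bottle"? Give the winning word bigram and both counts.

"quickly quickly": 7 occurrences
"was bottle": 2 occurrences

"quickly quickly" (7 vs 2)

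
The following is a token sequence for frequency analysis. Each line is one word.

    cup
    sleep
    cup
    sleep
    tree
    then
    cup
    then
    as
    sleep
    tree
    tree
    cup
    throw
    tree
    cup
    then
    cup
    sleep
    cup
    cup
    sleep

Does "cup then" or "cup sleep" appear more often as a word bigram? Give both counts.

"cup then": 2 occurrences
"cup sleep": 4 occurrences

"cup sleep" (4 vs 2)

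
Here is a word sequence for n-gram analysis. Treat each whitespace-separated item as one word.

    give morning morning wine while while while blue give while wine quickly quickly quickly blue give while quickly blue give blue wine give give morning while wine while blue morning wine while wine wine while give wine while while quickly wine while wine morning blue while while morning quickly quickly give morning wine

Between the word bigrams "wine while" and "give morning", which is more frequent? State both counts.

"wine while": 6 occurrences
"give morning": 3 occurrences

"wine while" (6 vs 3)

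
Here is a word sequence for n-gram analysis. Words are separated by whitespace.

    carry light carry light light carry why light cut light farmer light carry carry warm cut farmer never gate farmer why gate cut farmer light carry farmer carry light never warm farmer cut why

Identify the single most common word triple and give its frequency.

"farmer light carry", 2 times

Trigram frequencies (highest first):
  farmer light carry: 2
  carry light carry: 1
  light carry light: 1
  carry light light: 1
  light light carry: 1
  light carry why: 1
  … (25 more, each ≤ 1)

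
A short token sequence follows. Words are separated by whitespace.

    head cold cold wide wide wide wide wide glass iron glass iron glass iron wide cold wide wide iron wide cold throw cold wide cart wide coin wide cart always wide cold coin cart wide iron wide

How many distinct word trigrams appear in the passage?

28

37 tokens → 35 trigram windows in total.
Repeated trigrams (each contributes count−1 duplicates):
  wide wide wide: 3
  cold wide wide: 2
  glass iron glass: 2
  iron glass iron: 2
  iron wide cold: 2
  wide iron wide: 2
7 duplicate windows → 35 − 7 = 28 distinct.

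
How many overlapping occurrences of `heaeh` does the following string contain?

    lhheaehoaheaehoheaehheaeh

4

Sliding a length-5 window over the 25 characters (21 positions):
  position 3–7: heaeh
  position 10–14: heaeh
  position 16–20: heaeh
  position 21–25: heaeh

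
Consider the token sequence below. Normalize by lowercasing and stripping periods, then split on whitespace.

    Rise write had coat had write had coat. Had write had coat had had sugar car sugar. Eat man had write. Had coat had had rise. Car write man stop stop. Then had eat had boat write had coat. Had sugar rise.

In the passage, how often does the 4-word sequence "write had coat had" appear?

5

Scanning the 39 overlapping 4-gram windows for "write had coat had":
  position 2–5: write had coat had
  position 6–9: write had coat had
  position 10–13: write had coat had
  position 21–24: write had coat had
  position 37–40: write had coat had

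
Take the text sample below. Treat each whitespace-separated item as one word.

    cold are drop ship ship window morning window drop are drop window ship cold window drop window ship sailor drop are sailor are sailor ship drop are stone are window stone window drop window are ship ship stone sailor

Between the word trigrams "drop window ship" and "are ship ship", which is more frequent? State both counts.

"drop window ship": 2 occurrences
"are ship ship": 1 occurrence

"drop window ship" (2 vs 1)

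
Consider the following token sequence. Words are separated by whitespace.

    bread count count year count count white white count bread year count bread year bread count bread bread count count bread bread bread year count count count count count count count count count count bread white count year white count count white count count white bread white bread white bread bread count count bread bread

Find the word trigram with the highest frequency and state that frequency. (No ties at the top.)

Trigram frequencies (highest first):
  count count count: 8
  bread count count: 3
  count count white: 3
  count bread bread: 3
  count count bread: 3
  year count count: 2
  … (25 more, each ≤ 2)

"count count count", 8 times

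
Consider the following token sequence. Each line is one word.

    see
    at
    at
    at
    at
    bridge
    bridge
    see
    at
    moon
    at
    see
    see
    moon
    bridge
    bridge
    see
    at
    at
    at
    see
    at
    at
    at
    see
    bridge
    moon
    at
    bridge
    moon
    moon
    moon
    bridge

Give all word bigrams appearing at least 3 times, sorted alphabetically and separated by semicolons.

Bigram counts meeting the condition (at least 3 times):
  at at: 7
  at see: 3
  see at: 4

at at; at see; see at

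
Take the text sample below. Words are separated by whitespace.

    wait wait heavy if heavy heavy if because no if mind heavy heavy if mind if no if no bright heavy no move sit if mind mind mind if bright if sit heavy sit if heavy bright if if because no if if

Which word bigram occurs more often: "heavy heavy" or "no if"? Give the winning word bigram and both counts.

"heavy heavy": 2 occurrences
"no if": 3 occurrences

"no if" (3 vs 2)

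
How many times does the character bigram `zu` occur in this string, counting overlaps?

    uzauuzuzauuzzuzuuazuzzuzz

Sliding a length-2 window over the 25 characters (24 positions):
  position 6–7: zu
  position 13–14: zu
  position 15–16: zu
  position 19–20: zu
  position 22–23: zu

5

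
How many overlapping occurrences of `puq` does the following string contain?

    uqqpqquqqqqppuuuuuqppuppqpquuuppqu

Sliding a length-3 window over the 34 characters (32 positions):
  (no match at any position)

0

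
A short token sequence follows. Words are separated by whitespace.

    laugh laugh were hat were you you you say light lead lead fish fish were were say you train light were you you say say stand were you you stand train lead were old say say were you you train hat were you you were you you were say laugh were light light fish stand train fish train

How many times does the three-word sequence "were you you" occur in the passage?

Scanning the 56 overlapping trigram windows for "were you you":
  position 5–7: were you you
  position 21–23: were you you
  position 27–29: were you you
  position 37–39: were you you
  position 42–44: were you you
  position 45–47: were you you

6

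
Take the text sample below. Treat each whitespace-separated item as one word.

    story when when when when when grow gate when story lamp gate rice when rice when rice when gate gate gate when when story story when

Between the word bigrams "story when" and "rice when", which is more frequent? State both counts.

"story when": 2 occurrences
"rice when": 3 occurrences

"rice when" (3 vs 2)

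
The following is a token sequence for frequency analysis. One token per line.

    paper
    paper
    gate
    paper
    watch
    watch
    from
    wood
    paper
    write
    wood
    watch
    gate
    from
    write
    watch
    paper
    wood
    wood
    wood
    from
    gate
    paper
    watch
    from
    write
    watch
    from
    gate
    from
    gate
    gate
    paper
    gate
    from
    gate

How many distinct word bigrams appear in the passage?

21

36 tokens → 35 bigram windows in total.
Repeated bigrams (each contributes count−1 duplicates):
  from gate: 4
  gate from: 3
  gate paper: 3
  watch from: 3
  from write: 2
  paper gate: 2
  paper watch: 2
  wood wood: 2
  … (1 more repeated)
14 duplicate windows → 35 − 14 = 21 distinct.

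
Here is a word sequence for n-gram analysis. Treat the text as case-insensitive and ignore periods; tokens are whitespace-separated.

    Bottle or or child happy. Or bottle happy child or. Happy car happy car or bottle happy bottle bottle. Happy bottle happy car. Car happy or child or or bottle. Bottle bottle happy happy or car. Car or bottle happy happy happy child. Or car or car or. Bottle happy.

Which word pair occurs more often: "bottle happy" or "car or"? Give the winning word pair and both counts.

"bottle happy": 7 occurrences
"car or": 4 occurrences

"bottle happy" (7 vs 4)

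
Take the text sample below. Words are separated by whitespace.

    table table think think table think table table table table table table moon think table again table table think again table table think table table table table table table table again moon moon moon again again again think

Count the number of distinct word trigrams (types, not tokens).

23

38 tokens → 36 trigram windows in total.
Repeated trigrams (each contributes count−1 duplicates):
  table table table: 9
  table table think: 3
  again table table: 2
  table think table: 2
  think table table: 2
13 duplicate windows → 36 − 13 = 23 distinct.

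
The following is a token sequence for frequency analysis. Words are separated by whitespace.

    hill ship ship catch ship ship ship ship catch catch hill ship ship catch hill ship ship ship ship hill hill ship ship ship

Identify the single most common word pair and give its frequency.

Bigram frequencies (highest first):
  ship ship: 10
  hill ship: 4
  ship catch: 3
  catch hill: 2
  catch ship: 1
  catch catch: 1
  … (2 more, each ≤ 1)

"ship ship", 10 times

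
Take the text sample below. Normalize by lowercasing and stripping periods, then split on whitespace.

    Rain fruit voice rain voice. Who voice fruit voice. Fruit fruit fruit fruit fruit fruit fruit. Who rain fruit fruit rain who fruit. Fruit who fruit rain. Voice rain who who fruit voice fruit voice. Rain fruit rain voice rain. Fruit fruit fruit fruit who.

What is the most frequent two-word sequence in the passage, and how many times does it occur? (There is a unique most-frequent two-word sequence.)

Bigram frequencies (highest first):
  fruit fruit: 11
  rain fruit: 4
  fruit voice: 4
  voice rain: 4
  rain voice: 3
  voice fruit: 3
  … (8 more, each ≤ 3)

"fruit fruit", 11 times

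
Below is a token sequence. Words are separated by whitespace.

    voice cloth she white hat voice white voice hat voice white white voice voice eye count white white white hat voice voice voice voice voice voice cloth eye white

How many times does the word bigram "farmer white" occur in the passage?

0

Scanning the 28 overlapping bigram windows for "farmer white":
  (none found)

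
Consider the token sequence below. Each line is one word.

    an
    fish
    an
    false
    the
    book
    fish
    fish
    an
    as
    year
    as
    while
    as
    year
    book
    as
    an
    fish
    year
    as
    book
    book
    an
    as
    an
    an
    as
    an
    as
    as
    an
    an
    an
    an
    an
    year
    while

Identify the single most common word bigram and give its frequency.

"an an", 5 times

Bigram frequencies (highest first):
  an an: 5
  an as: 4
  as an: 4
  an fish: 2
  fish an: 2
  as year: 2
  … (17 more, each ≤ 2)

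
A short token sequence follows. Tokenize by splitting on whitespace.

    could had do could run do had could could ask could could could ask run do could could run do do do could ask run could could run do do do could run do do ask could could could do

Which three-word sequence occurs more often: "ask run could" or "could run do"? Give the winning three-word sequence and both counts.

"could run do" (4 vs 1)

"ask run could": 1 occurrence
"could run do": 4 occurrences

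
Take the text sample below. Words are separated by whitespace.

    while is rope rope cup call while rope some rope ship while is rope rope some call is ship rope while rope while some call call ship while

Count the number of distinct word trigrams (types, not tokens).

28 tokens → 26 trigram windows in total.
Repeated trigrams (each contributes count−1 duplicates):
  is rope rope: 2
  while is rope: 2
2 duplicate windows → 26 − 2 = 24 distinct.

24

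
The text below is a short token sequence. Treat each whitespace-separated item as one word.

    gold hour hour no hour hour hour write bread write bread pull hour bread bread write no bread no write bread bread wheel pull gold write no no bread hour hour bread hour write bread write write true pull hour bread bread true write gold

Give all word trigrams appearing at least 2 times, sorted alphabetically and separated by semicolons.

hour bread bread; hour write bread; pull hour bread; write bread write

Trigram counts meeting the condition (at least 2 times):
  hour bread bread: 2
  hour write bread: 2
  pull hour bread: 2
  write bread write: 2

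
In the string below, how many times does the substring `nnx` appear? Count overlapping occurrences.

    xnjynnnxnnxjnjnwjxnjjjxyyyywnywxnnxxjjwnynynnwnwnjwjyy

3

Sliding a length-3 window over the 54 characters (52 positions):
  position 6–8: nnx
  position 9–11: nnx
  position 33–35: nnx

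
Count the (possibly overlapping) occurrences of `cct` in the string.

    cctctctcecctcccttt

Sliding a length-3 window over the 18 characters (16 positions):
  position 1–3: cct
  position 10–12: cct
  position 14–16: cct

3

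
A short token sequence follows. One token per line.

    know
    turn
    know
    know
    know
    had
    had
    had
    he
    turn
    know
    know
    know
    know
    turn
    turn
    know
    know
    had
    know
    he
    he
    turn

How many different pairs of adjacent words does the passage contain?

11

23 tokens → 22 bigram windows in total.
Repeated bigrams (each contributes count−1 duplicates):
  know know: 6
  turn know: 3
  had had: 2
  he turn: 2
  know had: 2
  know turn: 2
11 duplicate windows → 22 − 11 = 11 distinct.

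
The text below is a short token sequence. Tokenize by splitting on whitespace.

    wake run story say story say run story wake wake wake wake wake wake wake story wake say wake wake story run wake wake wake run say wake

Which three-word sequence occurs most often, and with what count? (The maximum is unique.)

"wake wake wake", 6 times

Trigram frequencies (highest first):
  wake wake wake: 6
  wake wake story: 2
  wake run story: 1
  run story say: 1
  story say story: 1
  say story say: 1
  … (14 more, each ≤ 1)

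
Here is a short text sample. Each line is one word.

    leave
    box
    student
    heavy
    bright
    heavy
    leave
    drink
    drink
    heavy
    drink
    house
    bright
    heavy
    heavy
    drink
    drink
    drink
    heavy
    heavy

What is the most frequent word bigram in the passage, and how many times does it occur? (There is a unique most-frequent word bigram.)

Bigram frequencies (highest first):
  drink drink: 3
  bright heavy: 2
  drink heavy: 2
  heavy drink: 2
  heavy heavy: 2
  leave box: 1
  … (7 more, each ≤ 1)

"drink drink", 3 times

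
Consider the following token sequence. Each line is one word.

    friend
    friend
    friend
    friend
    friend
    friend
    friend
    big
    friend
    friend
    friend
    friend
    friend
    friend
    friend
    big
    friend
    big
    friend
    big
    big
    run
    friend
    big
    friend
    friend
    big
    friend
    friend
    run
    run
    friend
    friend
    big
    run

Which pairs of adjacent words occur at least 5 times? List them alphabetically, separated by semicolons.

big friend; friend big; friend friend

Bigram counts meeting the condition (at least 5 times):
  big friend: 5
  friend big: 7
  friend friend: 15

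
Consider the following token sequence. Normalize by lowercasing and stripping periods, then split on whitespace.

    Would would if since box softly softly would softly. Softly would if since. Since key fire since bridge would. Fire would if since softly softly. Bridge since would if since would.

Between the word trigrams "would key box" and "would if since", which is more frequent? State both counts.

"would key box": 0 occurrences
"would if since": 4 occurrences

"would if since" (4 vs 0)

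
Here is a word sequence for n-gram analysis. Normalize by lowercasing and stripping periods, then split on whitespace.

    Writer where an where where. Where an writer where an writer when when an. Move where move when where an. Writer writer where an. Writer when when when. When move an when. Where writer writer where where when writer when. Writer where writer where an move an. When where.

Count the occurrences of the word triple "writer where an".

Scanning the 47 overlapping trigram windows for "writer where an":
  position 1–3: writer where an
  position 8–10: writer where an
  position 22–24: writer where an
  position 43–45: writer where an

4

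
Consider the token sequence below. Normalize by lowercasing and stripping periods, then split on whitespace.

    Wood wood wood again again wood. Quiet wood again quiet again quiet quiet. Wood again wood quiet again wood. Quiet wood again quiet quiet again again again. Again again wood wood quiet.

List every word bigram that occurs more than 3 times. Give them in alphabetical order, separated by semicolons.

Bigram counts meeting the condition (more than 3 times):
  again again: 5
  again wood: 4
  wood again: 4
  wood quiet: 4

again again; again wood; wood again; wood quiet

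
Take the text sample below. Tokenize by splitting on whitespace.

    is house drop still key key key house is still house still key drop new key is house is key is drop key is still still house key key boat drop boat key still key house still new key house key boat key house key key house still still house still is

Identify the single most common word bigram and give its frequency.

Bigram frequencies (highest first):
  key house: 5
  key key: 4
  house still: 4
  still key: 3
  still house: 3
  key is: 3
  … (20 more, each ≤ 3)

"key house", 5 times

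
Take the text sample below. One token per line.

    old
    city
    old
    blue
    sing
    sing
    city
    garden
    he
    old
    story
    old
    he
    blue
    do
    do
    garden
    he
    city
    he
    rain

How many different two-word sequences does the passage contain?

21 tokens → 20 bigram windows in total.
Repeated bigrams (each contributes count−1 duplicates):
  garden he: 2
1 duplicate windows → 20 − 1 = 19 distinct.

19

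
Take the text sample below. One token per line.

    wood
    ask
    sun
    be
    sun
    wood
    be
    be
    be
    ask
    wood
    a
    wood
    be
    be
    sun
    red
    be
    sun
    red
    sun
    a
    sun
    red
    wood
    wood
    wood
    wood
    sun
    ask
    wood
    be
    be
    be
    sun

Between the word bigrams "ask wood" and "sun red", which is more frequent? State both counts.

"sun red" (3 vs 2)

"ask wood": 2 occurrences
"sun red": 3 occurrences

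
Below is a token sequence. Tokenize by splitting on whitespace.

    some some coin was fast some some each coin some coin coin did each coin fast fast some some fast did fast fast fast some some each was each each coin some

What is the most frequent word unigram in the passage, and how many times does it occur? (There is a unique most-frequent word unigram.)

Unigram frequencies (highest first):
  some: 10
  fast: 7
  coin: 6
  each: 5
  was: 2
  did: 2

"some", 10 times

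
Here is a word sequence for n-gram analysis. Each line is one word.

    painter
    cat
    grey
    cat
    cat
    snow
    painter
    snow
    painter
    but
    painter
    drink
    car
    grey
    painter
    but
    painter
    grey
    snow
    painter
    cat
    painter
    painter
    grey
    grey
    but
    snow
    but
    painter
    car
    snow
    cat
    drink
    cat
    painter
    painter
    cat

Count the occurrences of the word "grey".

5

Scanning the 37 tokens for "grey":
  position 3: grey
  position 14: grey
  position 18: grey
  position 24: grey
  position 25: grey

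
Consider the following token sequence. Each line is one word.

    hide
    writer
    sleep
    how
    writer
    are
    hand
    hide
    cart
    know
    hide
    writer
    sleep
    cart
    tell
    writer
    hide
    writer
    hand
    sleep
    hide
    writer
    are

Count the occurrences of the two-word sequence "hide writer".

4

Scanning the 22 overlapping bigram windows for "hide writer":
  position 1–2: hide writer
  position 11–12: hide writer
  position 17–18: hide writer
  position 21–22: hide writer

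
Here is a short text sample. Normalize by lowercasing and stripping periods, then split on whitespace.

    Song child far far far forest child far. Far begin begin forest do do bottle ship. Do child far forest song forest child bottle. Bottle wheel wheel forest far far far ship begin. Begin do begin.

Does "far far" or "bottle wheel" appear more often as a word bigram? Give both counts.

"far far": 5 occurrences
"bottle wheel": 1 occurrence

"far far" (5 vs 1)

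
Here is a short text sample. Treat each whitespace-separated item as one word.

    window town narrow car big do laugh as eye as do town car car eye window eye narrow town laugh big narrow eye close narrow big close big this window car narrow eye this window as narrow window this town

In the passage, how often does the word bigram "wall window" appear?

0

Scanning the 39 overlapping bigram windows for "wall window":
  (none found)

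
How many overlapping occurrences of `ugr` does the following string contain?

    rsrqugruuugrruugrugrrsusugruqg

Sliding a length-3 window over the 30 characters (28 positions):
  position 5–7: ugr
  position 10–12: ugr
  position 15–17: ugr
  position 18–20: ugr
  position 25–27: ugr

5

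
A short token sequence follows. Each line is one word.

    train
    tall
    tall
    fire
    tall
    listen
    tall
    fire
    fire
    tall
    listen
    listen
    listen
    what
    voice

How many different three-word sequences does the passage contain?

15 tokens → 13 trigram windows in total.
Repeated trigrams (each contributes count−1 duplicates):
  fire tall listen: 2
1 duplicate windows → 13 − 1 = 12 distinct.

12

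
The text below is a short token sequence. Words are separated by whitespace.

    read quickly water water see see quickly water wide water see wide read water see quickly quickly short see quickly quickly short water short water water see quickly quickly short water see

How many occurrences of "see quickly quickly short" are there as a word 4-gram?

3

Scanning the 29 overlapping 4-gram windows for "see quickly quickly short":
  position 15–18: see quickly quickly short
  position 19–22: see quickly quickly short
  position 27–30: see quickly quickly short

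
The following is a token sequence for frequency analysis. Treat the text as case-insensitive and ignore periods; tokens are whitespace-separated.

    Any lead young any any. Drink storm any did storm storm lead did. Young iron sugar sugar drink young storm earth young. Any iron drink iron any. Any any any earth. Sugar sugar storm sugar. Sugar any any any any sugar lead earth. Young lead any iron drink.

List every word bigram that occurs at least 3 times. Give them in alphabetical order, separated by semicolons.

Bigram counts meeting the condition (at least 3 times):
  any any: 7
  sugar sugar: 3

any any; sugar sugar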